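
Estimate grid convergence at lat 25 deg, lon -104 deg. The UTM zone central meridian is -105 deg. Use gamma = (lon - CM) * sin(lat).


gamma = (-104 - -105) * sin(25) = 1 * 0.422618 = 0.423 degrees

0.423 degrees


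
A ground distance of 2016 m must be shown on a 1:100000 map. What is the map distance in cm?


map_cm = 2016 * 100 / 100000 = 2.016 cm ≈ 2.02 cm

2.02 cm


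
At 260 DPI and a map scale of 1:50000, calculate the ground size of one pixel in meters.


pixel_cm = 2.54 / 260 ≈ 0.009769 cm
ground = pixel_cm * 50000 / 100 = 2.54 * 50000 / (260 * 100) = 127000 / 26000 ≈ 4.88 m

4.88 m


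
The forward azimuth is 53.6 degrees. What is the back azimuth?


back azimuth = (53.6 + 180) mod 360 = 233.6 degrees

233.6 degrees


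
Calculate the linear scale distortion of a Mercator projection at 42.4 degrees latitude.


SF = 1 / cos(42.4) = 1 / 0.738455 = 1.354

1.354


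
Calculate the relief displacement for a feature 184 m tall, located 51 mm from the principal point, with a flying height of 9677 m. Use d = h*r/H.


d = h * r / H = 184 * 51 / 9677 = 0.97 mm

0.97 mm


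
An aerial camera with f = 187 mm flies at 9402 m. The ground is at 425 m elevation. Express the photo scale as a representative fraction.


scale = f / (H - h) = 187 mm / 8977 m = 187 / 8977000 = 1:48005

1:48005


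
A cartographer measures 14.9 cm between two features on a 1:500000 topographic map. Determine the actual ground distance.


ground = 14.9 cm * 500000 / 100 = 74500.0 m = 74.5 km

74.5 km


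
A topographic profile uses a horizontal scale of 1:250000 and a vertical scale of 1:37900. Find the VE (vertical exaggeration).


VE = horizontal_scale / vertical_scale = 250000 / 37900 ≈ 6.6

6.6x


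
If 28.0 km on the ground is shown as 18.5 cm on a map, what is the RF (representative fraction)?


ground = 28.0 km = 2800000 cm; RF denominator = ground / map = 2800000 / 18.5 ≈ 151351; RF = 1:151351

1:151351


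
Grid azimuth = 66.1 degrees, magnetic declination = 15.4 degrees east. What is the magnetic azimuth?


magnetic azimuth = grid azimuth - declination (east +ve)
mag_az = 66.1 - 15.4 = 50.7 degrees

50.7 degrees


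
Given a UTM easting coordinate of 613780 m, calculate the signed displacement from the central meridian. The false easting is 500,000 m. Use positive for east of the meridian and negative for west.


displacement = 613780 - 500000 = 113780 m

113780 m


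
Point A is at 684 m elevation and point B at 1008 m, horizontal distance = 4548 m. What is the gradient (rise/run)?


gradient = (1008 - 684) / 4548 = 324 / 4548 = 0.0712

0.0712


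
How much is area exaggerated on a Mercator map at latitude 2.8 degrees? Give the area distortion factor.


area_distortion = 1/cos^2(2.8) = 1.002

1.002


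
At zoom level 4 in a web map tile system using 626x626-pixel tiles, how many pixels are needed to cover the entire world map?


tiles per axis = 2^4 = 16
total tiles = 16^2 = 256
pixels per axis = 16 * 626 = 10016
total pixels = 10016^2 = 100320256

100320256 pixels


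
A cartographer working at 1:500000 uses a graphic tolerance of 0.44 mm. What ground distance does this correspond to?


ground = 0.44 mm * 500000 / 1000 = 220.0 m

220.0 m


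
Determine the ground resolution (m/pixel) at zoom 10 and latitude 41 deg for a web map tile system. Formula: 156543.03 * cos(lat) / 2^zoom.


res = 156543.03 * cos(41) / 2^10 = 156543.03 * 0.75470958 / 1024 = 115.38 m/pixel

115.38 m/pixel


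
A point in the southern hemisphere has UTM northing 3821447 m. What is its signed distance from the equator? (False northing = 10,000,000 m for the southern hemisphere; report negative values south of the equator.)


For southern: actual = 3821447 - 10000000 = -6178553 m

-6178553 m


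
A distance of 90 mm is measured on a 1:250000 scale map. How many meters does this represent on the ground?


ground = 90 mm * 250000 / 1000 = 22500.0 m

22500.0 m


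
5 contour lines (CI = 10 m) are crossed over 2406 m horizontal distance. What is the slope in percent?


elevation change = 5 * 10 = 50 m
slope = 50 / 2406 * 100 = 2.1%

2.1%


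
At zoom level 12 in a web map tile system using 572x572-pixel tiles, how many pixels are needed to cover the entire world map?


tiles per axis = 2^12 = 4096
total tiles = 4096^2 = 16777216
pixels per axis = 4096 * 572 = 2342912
total pixels = 2342912^2 = 5489236639744

5489236639744 pixels


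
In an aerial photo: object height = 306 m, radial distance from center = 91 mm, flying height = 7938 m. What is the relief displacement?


d = h * r / H = 306 * 91 / 7938 = 3.51 mm

3.51 mm


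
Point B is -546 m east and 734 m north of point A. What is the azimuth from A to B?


az = atan2(-546, 734) = -36.6 deg
adjusted to 0-360: 323.4 degrees

323.4 degrees


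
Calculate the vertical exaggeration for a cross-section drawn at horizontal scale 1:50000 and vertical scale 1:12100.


VE = horizontal_scale / vertical_scale = 50000 / 12100 ≈ 4.1

4.1x


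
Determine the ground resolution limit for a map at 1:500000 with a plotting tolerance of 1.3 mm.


ground = 1.3 mm * 500000 / 1000 = 650.0 m

650.0 m


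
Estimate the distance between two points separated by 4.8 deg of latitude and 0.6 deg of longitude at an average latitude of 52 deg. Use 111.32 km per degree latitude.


dlat_km = 4.8 * 111.32 = 534.336
dlon_km = 0.6 * 111.32 * cos(52) ≈ 41.121
dist = sqrt(534.336^2 + 41.121^2) ≈ 535.9 km

535.9 km


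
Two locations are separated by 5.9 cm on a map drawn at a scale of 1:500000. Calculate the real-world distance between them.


ground = 5.9 cm * 500000 / 100 = 29500.0 m = 29.5 km

29.5 km


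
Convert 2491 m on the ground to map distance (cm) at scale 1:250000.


map_cm = 2491 * 100 / 250000 = 0.9964 cm ≈ 1.0 cm

1.0 cm


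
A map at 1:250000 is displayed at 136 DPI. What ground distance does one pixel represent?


pixel_cm = 2.54 / 136 ≈ 0.018676 cm
ground = pixel_cm * 250000 / 100 = 2.54 * 250000 / (136 * 100) = 635000 / 13600 ≈ 46.69 m

46.69 m


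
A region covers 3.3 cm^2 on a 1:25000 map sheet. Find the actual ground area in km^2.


ground_area = 3.3 * (25000/100)^2 = 206250.0 m^2 = 0.20625 km^2 ≈ 0.206 km^2

0.206 km^2


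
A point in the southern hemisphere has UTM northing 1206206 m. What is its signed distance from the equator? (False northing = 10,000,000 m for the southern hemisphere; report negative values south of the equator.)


For southern: actual = 1206206 - 10000000 = -8793794 m

-8793794 m


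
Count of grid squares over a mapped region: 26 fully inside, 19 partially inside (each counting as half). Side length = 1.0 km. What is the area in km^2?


effective squares = 26 + 19 * 0.5 = 35.5
area = 35.5 * 1.0 = 35.5 km^2

35.5 km^2


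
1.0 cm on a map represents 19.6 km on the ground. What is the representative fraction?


ground = 19.6 km = 1960000 cm; RF denominator = ground / map = 1960000 / 1.0 = 1960000; RF = 1:1960000

1:1960000


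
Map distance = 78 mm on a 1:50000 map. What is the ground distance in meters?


ground = 78 mm * 50000 / 1000 = 3900.0 m

3900.0 m


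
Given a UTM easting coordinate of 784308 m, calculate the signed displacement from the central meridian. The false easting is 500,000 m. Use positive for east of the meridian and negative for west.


displacement = 784308 - 500000 = 284308 m

284308 m


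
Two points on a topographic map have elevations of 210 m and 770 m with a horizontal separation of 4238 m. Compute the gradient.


gradient = (770 - 210) / 4238 = 560 / 4238 = 0.1321

0.1321


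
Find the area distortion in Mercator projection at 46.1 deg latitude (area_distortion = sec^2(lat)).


area_distortion = 1/cos^2(46.1) = 2.08

2.08


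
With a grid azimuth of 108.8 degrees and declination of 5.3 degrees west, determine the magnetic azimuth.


magnetic azimuth = grid azimuth - declination (east +ve)
mag_az = 108.8 - -5.3 = 114.1 degrees

114.1 degrees


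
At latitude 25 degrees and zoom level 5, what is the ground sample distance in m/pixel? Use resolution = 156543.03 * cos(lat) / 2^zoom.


res = 156543.03 * cos(25) / 2^5 = 156543.03 * 0.90630779 / 32 = 4433.63 m/pixel

4433.63 m/pixel


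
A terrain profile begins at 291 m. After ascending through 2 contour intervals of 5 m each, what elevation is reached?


elevation = 291 + 2 * 5 = 301 m

301 m


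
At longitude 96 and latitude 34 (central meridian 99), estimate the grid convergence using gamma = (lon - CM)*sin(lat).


gamma = (96 - 99) * sin(34) = -3 * 0.559193 = -1.678 degrees

-1.678 degrees


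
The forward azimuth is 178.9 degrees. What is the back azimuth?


back azimuth = (178.9 + 180) mod 360 = 358.9 degrees

358.9 degrees


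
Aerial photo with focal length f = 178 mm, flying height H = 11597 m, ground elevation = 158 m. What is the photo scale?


scale = f / (H - h) = 178 mm / 11439 m = 178 / 11439000 = 1:64264

1:64264


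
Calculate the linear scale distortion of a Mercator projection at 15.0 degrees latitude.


SF = 1 / cos(15.0) = 1 / 0.965926 = 1.035

1.035


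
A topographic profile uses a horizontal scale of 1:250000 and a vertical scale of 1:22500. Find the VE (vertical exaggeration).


VE = horizontal_scale / vertical_scale = 250000 / 22500 ≈ 11.1

11.1x


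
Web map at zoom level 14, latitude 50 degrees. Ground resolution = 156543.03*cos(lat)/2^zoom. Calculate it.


res = 156543.03 * cos(50) / 2^14 = 156543.03 * 0.64278761 / 16384 = 6.14 m/pixel

6.14 m/pixel


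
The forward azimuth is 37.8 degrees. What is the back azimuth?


back azimuth = (37.8 + 180) mod 360 = 217.8 degrees

217.8 degrees


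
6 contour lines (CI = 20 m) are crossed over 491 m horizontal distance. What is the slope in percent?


elevation change = 6 * 20 = 120 m
slope = 120 / 491 * 100 = 24.4%

24.4%


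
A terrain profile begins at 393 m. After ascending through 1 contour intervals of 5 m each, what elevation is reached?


elevation = 393 + 1 * 5 = 398 m

398 m


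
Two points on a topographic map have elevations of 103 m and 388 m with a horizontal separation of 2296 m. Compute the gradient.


gradient = (388 - 103) / 2296 = 285 / 2296 = 0.1241

0.1241


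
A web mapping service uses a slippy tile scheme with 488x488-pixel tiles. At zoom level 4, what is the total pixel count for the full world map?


tiles per axis = 2^4 = 16
total tiles = 16^2 = 256
pixels per axis = 16 * 488 = 7808
total pixels = 7808^2 = 60964864

60964864 pixels


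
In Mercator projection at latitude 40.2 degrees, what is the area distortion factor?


area_distortion = 1/cos^2(40.2) = 1.714

1.714


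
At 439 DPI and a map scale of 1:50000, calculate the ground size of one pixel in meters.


pixel_cm = 2.54 / 439 ≈ 0.005786 cm
ground = pixel_cm * 50000 / 100 = 2.54 * 50000 / (439 * 100) = 127000 / 43900 ≈ 2.89 m

2.89 m


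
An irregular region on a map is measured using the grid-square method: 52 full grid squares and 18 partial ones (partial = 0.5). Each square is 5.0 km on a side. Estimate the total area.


effective squares = 52 + 18 * 0.5 = 61.0
area = 61.0 * 25.0 = 1525.0 km^2

1525.0 km^2


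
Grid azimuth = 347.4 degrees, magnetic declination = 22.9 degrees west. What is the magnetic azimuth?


magnetic azimuth = grid azimuth - declination (east +ve)
mag_az = 347.4 - -22.9 = 10.3 degrees

10.3 degrees


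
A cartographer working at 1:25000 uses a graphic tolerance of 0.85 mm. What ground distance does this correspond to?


ground = 0.85 mm * 25000 / 1000 = 21.25 m

21.25 m


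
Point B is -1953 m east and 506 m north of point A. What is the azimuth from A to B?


az = atan2(-1953, 506) = -75.5 deg
adjusted to 0-360: 284.5 degrees

284.5 degrees


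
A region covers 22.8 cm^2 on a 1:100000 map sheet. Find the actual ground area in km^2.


ground_area = 22.8 * (100000/100)^2 = 22800000.0 m^2 = 22.8 km^2

22.8 km^2


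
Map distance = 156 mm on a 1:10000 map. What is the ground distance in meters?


ground = 156 mm * 10000 / 1000 = 1560.0 m

1560.0 m


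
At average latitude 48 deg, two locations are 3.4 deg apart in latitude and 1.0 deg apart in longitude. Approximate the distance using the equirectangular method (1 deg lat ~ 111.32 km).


dlat_km = 3.4 * 111.32 = 378.488
dlon_km = 1.0 * 111.32 * cos(48) ≈ 74.488
dist = sqrt(378.488^2 + 74.488^2) ≈ 385.7 km

385.7 km


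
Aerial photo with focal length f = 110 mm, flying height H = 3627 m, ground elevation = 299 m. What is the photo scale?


scale = f / (H - h) = 110 mm / 3328 m = 110 / 3328000 = 1:30255

1:30255


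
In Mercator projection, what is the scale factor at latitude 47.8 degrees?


SF = 1 / cos(47.8) = 1 / 0.671721 = 1.489

1.489


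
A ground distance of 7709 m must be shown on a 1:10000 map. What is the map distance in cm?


map_cm = 7709 * 100 / 10000 = 77.09 cm

77.09 cm


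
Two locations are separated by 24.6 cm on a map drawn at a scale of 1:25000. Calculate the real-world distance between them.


ground = 24.6 cm * 25000 / 100 = 6150.0 m = 6.15 km

6.15 km


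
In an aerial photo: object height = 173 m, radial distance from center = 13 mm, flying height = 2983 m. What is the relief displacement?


d = h * r / H = 173 * 13 / 2983 = 0.75 mm

0.75 mm


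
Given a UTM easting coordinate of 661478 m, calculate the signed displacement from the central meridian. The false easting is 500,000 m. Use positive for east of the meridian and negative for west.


displacement = 661478 - 500000 = 161478 m

161478 m


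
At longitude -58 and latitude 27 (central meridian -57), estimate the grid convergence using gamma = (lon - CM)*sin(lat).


gamma = (-58 - -57) * sin(27) = -1 * 0.45399 = -0.454 degrees

-0.454 degrees


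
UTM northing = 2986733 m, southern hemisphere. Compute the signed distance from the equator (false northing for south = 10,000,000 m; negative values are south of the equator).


For southern: actual = 2986733 - 10000000 = -7013267 m

-7013267 m


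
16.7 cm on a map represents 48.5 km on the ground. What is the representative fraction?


ground = 48.5 km = 4850000 cm; RF denominator = ground / map = 4850000 / 16.7 ≈ 290419; RF = 1:290419

1:290419


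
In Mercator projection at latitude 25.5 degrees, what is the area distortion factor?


area_distortion = 1/cos^2(25.5) = 1.228

1.228


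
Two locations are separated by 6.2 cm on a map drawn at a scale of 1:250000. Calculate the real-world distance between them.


ground = 6.2 cm * 250000 / 100 = 15500.0 m = 15.5 km

15.5 km


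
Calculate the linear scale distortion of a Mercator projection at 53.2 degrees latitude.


SF = 1 / cos(53.2) = 1 / 0.599024 = 1.669

1.669


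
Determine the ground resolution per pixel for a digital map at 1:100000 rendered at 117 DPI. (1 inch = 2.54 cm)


pixel_cm = 2.54 / 117 ≈ 0.021709 cm
ground = pixel_cm * 100000 / 100 = 2.54 * 100000 / (117 * 100) = 254000 / 11700 ≈ 21.71 m

21.71 m


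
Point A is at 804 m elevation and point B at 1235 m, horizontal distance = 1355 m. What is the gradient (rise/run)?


gradient = (1235 - 804) / 1355 = 431 / 1355 = 0.3181

0.3181


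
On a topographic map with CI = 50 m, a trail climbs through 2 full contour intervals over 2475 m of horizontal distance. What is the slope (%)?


elevation change = 2 * 50 = 100 m
slope = 100 / 2475 * 100 = 4.0%

4.0%


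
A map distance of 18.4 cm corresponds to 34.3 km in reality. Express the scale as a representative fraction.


ground = 34.3 km = 3430000 cm; RF denominator = ground / map = 3430000 / 18.4 ≈ 186413; RF = 1:186413

1:186413


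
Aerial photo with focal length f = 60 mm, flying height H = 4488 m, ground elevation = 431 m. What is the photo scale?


scale = f / (H - h) = 60 mm / 4057 m = 60 / 4057000 = 1:67617

1:67617


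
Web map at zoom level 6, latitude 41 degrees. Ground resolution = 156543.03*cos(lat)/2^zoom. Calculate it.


res = 156543.03 * cos(41) / 2^6 = 156543.03 * 0.75470958 / 64 = 1846.01 m/pixel

1846.01 m/pixel


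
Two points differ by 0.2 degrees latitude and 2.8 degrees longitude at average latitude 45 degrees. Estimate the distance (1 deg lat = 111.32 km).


dlat_km = 0.2 * 111.32 = 22.264
dlon_km = 2.8 * 111.32 * cos(45) ≈ 220.402
dist = sqrt(22.264^2 + 220.402^2) ≈ 221.5 km

221.5 km


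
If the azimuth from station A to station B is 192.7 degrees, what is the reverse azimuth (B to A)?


back azimuth = (192.7 + 180) mod 360 = 12.7 degrees

12.7 degrees


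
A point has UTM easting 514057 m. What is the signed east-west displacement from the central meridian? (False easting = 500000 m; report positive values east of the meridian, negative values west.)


displacement = 514057 - 500000 = 14057 m

14057 m


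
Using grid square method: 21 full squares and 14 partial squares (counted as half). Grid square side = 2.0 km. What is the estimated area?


effective squares = 21 + 14 * 0.5 = 28.0
area = 28.0 * 4.0 = 112.0 km^2

112.0 km^2


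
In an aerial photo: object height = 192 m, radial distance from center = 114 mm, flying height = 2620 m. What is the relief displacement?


d = h * r / H = 192 * 114 / 2620 = 8.35 mm

8.35 mm


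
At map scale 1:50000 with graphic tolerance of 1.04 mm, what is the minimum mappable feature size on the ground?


ground = 1.04 mm * 50000 / 1000 = 52.0 m

52.0 m


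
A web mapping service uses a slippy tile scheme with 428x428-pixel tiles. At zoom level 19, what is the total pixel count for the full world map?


tiles per axis = 2^19 = 524288
total tiles = 524288^2 = 274877906944
pixels per axis = 524288 * 428 = 224395264
total pixels = 224395264^2 = 50353234505629696

50353234505629696 pixels


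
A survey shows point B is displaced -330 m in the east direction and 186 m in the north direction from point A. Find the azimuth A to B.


az = atan2(-330, 186) = -60.6 deg
adjusted to 0-360: 299.4 degrees

299.4 degrees


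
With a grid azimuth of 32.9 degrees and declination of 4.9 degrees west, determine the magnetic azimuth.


magnetic azimuth = grid azimuth - declination (east +ve)
mag_az = 32.9 - -4.9 = 37.8 degrees

37.8 degrees


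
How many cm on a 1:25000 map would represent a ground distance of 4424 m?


map_cm = 4424 * 100 / 25000 = 17.696 cm ≈ 17.7 cm

17.7 cm


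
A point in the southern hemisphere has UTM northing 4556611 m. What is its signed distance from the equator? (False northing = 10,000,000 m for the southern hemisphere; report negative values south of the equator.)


For southern: actual = 4556611 - 10000000 = -5443389 m

-5443389 m


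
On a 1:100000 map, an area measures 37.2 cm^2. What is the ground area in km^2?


ground_area = 37.2 * (100000/100)^2 = 37200000.0 m^2 = 37.2 km^2

37.2 km^2


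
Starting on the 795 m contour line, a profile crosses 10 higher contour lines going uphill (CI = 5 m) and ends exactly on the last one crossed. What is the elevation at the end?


elevation = 795 + 10 * 5 = 845 m

845 m


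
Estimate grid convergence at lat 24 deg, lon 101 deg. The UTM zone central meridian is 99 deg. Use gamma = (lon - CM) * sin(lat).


gamma = (101 - 99) * sin(24) = 2 * 0.406737 = 0.813 degrees

0.813 degrees


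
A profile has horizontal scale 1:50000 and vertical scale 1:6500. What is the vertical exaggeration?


VE = horizontal_scale / vertical_scale = 50000 / 6500 ≈ 7.7

7.7x


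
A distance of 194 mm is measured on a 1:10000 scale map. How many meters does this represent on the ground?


ground = 194 mm * 10000 / 1000 = 1940.0 m

1940.0 m


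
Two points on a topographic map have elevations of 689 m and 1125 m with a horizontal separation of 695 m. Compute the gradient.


gradient = (1125 - 689) / 695 = 436 / 695 = 0.6273

0.6273


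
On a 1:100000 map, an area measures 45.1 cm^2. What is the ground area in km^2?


ground_area = 45.1 * (100000/100)^2 = 45100000.0 m^2 = 45.1 km^2

45.1 km^2


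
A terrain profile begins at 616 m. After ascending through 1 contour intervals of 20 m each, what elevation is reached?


elevation = 616 + 1 * 20 = 636 m

636 m


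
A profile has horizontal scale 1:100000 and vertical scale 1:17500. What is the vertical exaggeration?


VE = horizontal_scale / vertical_scale = 100000 / 17500 ≈ 5.7

5.7x


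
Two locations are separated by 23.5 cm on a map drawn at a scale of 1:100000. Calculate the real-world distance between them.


ground = 23.5 cm * 100000 / 100 = 23500.0 m = 23.5 km

23.5 km


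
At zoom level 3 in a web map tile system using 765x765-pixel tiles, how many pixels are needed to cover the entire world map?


tiles per axis = 2^3 = 8
total tiles = 8^2 = 64
pixels per axis = 8 * 765 = 6120
total pixels = 6120^2 = 37454400

37454400 pixels


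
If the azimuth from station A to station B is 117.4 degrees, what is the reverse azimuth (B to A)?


back azimuth = (117.4 + 180) mod 360 = 297.4 degrees

297.4 degrees


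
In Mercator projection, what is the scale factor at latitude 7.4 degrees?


SF = 1 / cos(7.4) = 1 / 0.991671 = 1.008

1.008


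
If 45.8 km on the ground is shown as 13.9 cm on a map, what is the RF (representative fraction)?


ground = 45.8 km = 4580000 cm; RF denominator = ground / map = 4580000 / 13.9 ≈ 329496; RF = 1:329496

1:329496


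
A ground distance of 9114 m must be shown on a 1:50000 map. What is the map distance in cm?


map_cm = 9114 * 100 / 50000 = 18.228 cm ≈ 18.23 cm

18.23 cm


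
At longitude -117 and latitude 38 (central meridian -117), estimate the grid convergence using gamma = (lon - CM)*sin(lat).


gamma = (-117 - -117) * sin(38) = 0 * 0.615661 = 0.0 degrees

0.0 degrees


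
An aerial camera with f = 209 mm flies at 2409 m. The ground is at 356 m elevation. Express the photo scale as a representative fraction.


scale = f / (H - h) = 209 mm / 2053 m = 209 / 2053000 = 1:9823

1:9823


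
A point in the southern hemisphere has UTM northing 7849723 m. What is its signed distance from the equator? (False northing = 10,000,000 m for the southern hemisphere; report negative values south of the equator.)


For southern: actual = 7849723 - 10000000 = -2150277 m

-2150277 m


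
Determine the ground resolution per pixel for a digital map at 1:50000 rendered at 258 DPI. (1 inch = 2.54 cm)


pixel_cm = 2.54 / 258 ≈ 0.009845 cm
ground = pixel_cm * 50000 / 100 = 2.54 * 50000 / (258 * 100) = 127000 / 25800 ≈ 4.92 m

4.92 m


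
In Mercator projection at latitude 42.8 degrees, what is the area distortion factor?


area_distortion = 1/cos^2(42.8) = 1.857

1.857


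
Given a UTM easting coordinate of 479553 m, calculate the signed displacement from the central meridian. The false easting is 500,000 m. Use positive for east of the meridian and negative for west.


displacement = 479553 - 500000 = -20447 m

-20447 m


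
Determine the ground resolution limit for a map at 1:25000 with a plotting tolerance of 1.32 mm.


ground = 1.32 mm * 25000 / 1000 = 33.0 m

33.0 m


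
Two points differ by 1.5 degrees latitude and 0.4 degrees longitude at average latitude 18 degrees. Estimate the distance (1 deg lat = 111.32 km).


dlat_km = 1.5 * 111.32 = 166.98
dlon_km = 0.4 * 111.32 * cos(18) ≈ 42.349
dist = sqrt(166.98^2 + 42.349^2) ≈ 172.3 km

172.3 km


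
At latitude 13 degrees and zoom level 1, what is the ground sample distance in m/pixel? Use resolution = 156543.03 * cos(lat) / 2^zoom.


res = 156543.03 * cos(13) / 2^1 = 156543.03 * 0.97437006 / 2 = 76265.42 m/pixel

76265.42 m/pixel


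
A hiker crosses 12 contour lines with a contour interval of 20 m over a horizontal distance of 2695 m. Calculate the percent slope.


elevation change = 12 * 20 = 240 m
slope = 240 / 2695 * 100 = 8.9%

8.9%


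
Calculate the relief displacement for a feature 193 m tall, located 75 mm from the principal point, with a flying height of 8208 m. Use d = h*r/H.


d = h * r / H = 193 * 75 / 8208 = 1.76 mm

1.76 mm


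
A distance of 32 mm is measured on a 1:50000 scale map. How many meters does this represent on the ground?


ground = 32 mm * 50000 / 1000 = 1600.0 m

1600.0 m


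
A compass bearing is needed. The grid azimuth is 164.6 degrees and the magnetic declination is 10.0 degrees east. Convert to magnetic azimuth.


magnetic azimuth = grid azimuth - declination (east +ve)
mag_az = 164.6 - 10.0 = 154.6 degrees

154.6 degrees


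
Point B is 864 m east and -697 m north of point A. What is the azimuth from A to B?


az = atan2(864, -697) = 128.9 deg
adjusted to 0-360: 128.9 degrees

128.9 degrees


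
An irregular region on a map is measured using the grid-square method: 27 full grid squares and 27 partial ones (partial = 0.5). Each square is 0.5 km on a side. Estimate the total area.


effective squares = 27 + 27 * 0.5 = 40.5
area = 40.5 * 0.25 = 10.125 km^2

10.125 km^2


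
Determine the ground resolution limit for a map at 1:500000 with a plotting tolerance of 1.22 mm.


ground = 1.22 mm * 500000 / 1000 = 610.0 m

610.0 m


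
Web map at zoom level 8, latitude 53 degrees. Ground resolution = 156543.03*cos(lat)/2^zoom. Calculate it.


res = 156543.03 * cos(53) / 2^8 = 156543.03 * 0.60181502 / 256 = 368.01 m/pixel

368.01 m/pixel


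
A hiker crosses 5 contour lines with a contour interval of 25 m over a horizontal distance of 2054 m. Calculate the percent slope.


elevation change = 5 * 25 = 125 m
slope = 125 / 2054 * 100 = 6.1%

6.1%


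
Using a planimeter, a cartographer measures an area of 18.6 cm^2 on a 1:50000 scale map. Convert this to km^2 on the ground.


ground_area = 18.6 * (50000/100)^2 = 4650000.0 m^2 = 4.65 km^2

4.65 km^2


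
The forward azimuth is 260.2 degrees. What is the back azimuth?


back azimuth = (260.2 + 180) mod 360 = 80.2 degrees

80.2 degrees


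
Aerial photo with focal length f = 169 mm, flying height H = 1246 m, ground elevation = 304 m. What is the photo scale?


scale = f / (H - h) = 169 mm / 942 m = 169 / 942000 = 1:5574

1:5574


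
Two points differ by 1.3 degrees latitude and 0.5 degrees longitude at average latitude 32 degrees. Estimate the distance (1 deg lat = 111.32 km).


dlat_km = 1.3 * 111.32 = 144.716
dlon_km = 0.5 * 111.32 * cos(32) ≈ 47.202
dist = sqrt(144.716^2 + 47.202^2) ≈ 152.2 km

152.2 km


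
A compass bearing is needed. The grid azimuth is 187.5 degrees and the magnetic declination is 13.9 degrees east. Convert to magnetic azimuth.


magnetic azimuth = grid azimuth - declination (east +ve)
mag_az = 187.5 - 13.9 = 173.6 degrees

173.6 degrees


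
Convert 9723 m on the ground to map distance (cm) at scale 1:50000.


map_cm = 9723 * 100 / 50000 = 19.446 cm ≈ 19.45 cm

19.45 cm


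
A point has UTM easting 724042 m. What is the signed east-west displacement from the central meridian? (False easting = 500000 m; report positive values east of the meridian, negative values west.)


displacement = 724042 - 500000 = 224042 m

224042 m


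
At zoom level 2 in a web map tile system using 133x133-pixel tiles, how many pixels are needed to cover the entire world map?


tiles per axis = 2^2 = 4
total tiles = 4^2 = 16
pixels per axis = 4 * 133 = 532
total pixels = 532^2 = 283024

283024 pixels


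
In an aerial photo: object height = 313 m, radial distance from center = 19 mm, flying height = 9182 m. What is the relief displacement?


d = h * r / H = 313 * 19 / 9182 = 0.65 mm

0.65 mm


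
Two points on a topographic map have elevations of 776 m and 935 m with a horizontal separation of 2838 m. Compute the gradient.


gradient = (935 - 776) / 2838 = 159 / 2838 = 0.056

0.056


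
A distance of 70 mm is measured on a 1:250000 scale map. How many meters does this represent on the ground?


ground = 70 mm * 250000 / 1000 = 17500.0 m

17500.0 m


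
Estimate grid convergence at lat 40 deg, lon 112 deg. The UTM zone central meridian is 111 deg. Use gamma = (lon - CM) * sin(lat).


gamma = (112 - 111) * sin(40) = 1 * 0.642788 = 0.643 degrees

0.643 degrees


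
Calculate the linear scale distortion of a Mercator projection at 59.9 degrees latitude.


SF = 1 / cos(59.9) = 1 / 0.501511 = 1.994

1.994


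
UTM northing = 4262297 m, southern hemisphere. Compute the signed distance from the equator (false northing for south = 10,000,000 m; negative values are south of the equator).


For southern: actual = 4262297 - 10000000 = -5737703 m

-5737703 m


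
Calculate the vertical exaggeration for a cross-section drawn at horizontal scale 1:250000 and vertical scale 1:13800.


VE = horizontal_scale / vertical_scale = 250000 / 13800 ≈ 18.1

18.1x


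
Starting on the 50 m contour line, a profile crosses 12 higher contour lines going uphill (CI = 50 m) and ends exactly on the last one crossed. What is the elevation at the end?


elevation = 50 + 12 * 50 = 650 m

650 m


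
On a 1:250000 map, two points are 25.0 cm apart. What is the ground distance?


ground = 25.0 cm * 250000 / 100 = 62500.0 m = 62.5 km

62.5 km


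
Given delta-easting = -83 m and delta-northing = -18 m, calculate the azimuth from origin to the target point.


az = atan2(-83, -18) = -102.2 deg
adjusted to 0-360: 257.8 degrees

257.8 degrees


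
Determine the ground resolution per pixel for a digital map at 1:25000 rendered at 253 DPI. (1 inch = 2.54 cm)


pixel_cm = 2.54 / 253 ≈ 0.01004 cm
ground = pixel_cm * 25000 / 100 = 2.54 * 25000 / (253 * 100) = 63500 / 25300 ≈ 2.51 m

2.51 m


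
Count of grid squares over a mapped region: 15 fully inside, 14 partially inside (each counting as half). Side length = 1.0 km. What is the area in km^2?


effective squares = 15 + 14 * 0.5 = 22.0
area = 22.0 * 1.0 = 22.0 km^2

22.0 km^2


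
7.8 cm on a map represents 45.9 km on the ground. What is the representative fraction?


ground = 45.9 km = 4590000 cm; RF denominator = ground / map = 4590000 / 7.8 ≈ 588462; RF = 1:588462

1:588462


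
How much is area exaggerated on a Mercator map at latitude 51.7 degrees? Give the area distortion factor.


area_distortion = 1/cos^2(51.7) = 2.603

2.603


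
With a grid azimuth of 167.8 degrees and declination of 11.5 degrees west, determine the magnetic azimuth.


magnetic azimuth = grid azimuth - declination (east +ve)
mag_az = 167.8 - -11.5 = 179.3 degrees

179.3 degrees


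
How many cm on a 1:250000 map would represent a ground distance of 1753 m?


map_cm = 1753 * 100 / 250000 = 0.7012 cm ≈ 0.7 cm

0.7 cm


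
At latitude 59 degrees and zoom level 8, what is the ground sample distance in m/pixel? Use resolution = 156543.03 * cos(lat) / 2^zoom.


res = 156543.03 * cos(59) / 2^8 = 156543.03 * 0.51503807 / 256 = 314.94 m/pixel

314.94 m/pixel


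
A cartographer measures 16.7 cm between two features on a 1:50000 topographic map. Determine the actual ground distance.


ground = 16.7 cm * 50000 / 100 = 8350.0 m = 8.35 km

8.35 km


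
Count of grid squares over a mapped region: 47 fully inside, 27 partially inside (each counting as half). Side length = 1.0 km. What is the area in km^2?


effective squares = 47 + 27 * 0.5 = 60.5
area = 60.5 * 1.0 = 60.5 km^2

60.5 km^2


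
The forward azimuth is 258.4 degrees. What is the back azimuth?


back azimuth = (258.4 + 180) mod 360 = 78.4 degrees

78.4 degrees


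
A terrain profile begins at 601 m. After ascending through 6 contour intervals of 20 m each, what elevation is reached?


elevation = 601 + 6 * 20 = 721 m

721 m


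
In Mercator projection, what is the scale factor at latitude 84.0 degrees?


SF = 1 / cos(84.0) = 1 / 0.104528 = 9.567

9.567


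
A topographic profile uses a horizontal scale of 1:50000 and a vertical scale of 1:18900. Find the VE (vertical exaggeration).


VE = horizontal_scale / vertical_scale = 50000 / 18900 ≈ 2.6

2.6x


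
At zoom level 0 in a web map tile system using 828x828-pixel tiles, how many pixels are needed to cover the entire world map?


tiles per axis = 2^0 = 1
total tiles = 1^2 = 1
pixels per axis = 1 * 828 = 828
total pixels = 828^2 = 685584

685584 pixels


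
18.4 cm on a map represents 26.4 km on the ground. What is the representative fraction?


ground = 26.4 km = 2640000 cm; RF denominator = ground / map = 2640000 / 18.4 ≈ 143478; RF = 1:143478

1:143478


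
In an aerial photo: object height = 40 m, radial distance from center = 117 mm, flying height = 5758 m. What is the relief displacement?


d = h * r / H = 40 * 117 / 5758 = 0.81 mm

0.81 mm


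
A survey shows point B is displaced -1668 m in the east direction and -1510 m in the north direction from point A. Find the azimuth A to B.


az = atan2(-1668, -1510) = -132.2 deg
adjusted to 0-360: 227.8 degrees

227.8 degrees


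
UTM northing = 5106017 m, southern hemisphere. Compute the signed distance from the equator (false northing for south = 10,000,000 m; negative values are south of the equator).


For southern: actual = 5106017 - 10000000 = -4893983 m

-4893983 m


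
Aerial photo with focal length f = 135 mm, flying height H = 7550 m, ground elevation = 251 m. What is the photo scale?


scale = f / (H - h) = 135 mm / 7299 m = 135 / 7299000 = 1:54067

1:54067


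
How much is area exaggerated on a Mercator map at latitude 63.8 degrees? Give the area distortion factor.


area_distortion = 1/cos^2(63.8) = 5.13

5.13


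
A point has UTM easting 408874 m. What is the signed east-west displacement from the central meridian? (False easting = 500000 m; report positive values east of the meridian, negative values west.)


displacement = 408874 - 500000 = -91126 m

-91126 m


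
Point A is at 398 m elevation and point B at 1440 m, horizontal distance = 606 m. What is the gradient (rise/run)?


gradient = (1440 - 398) / 606 = 1042 / 606 = 1.7195

1.7195


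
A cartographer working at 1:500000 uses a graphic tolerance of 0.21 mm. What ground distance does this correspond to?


ground = 0.21 mm * 500000 / 1000 = 105.0 m

105.0 m


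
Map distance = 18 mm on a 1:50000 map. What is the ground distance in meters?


ground = 18 mm * 50000 / 1000 = 900.0 m

900.0 m


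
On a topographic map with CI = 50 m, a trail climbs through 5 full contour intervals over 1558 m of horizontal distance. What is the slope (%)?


elevation change = 5 * 50 = 250 m
slope = 250 / 1558 * 100 = 16.0%

16.0%


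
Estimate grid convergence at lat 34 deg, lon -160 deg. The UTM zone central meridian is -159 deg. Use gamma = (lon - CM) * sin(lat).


gamma = (-160 - -159) * sin(34) = -1 * 0.559193 = -0.559 degrees

-0.559 degrees


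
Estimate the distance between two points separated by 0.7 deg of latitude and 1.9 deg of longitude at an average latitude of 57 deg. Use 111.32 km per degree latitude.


dlat_km = 0.7 * 111.32 = 77.924
dlon_km = 1.9 * 111.32 * cos(57) ≈ 115.196
dist = sqrt(77.924^2 + 115.196^2) ≈ 139.1 km

139.1 km


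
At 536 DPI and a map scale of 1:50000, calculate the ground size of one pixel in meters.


pixel_cm = 2.54 / 536 ≈ 0.004739 cm
ground = pixel_cm * 50000 / 100 = 2.54 * 50000 / (536 * 100) = 127000 / 53600 ≈ 2.37 m

2.37 m


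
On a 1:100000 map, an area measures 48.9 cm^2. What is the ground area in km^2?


ground_area = 48.9 * (100000/100)^2 = 48900000.0 m^2 = 48.9 km^2

48.9 km^2


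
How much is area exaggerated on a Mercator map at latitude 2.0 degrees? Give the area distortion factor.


area_distortion = 1/cos^2(2.0) = 1.001

1.001


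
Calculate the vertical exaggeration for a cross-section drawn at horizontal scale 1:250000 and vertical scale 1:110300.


VE = horizontal_scale / vertical_scale = 250000 / 110300 ≈ 2.3

2.3x


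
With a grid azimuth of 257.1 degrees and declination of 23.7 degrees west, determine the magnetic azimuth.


magnetic azimuth = grid azimuth - declination (east +ve)
mag_az = 257.1 - -23.7 = 280.8 degrees

280.8 degrees


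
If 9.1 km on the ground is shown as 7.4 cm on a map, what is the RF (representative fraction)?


ground = 9.1 km = 910000 cm; RF denominator = ground / map = 910000 / 7.4 ≈ 122973; RF = 1:122973

1:122973


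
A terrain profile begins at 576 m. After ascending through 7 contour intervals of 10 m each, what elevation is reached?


elevation = 576 + 7 * 10 = 646 m

646 m


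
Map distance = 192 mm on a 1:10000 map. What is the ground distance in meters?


ground = 192 mm * 10000 / 1000 = 1920.0 m

1920.0 m


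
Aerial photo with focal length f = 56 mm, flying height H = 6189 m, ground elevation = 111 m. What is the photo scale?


scale = f / (H - h) = 56 mm / 6078 m = 56 / 6078000 = 1:108536

1:108536


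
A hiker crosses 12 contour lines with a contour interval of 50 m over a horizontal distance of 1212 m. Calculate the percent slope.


elevation change = 12 * 50 = 600 m
slope = 600 / 1212 * 100 = 49.5%

49.5%


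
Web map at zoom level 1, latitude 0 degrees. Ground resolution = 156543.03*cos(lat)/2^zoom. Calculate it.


res = 156543.03 * cos(0) / 2^1 = 156543.03 * 1.0 / 2 = 78271.52 m/pixel

78271.52 m/pixel


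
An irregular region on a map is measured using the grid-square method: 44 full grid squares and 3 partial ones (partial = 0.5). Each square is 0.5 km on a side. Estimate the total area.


effective squares = 44 + 3 * 0.5 = 45.5
area = 45.5 * 0.25 = 11.375 km^2

11.375 km^2


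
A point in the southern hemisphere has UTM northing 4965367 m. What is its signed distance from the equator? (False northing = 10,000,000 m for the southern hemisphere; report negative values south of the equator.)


For southern: actual = 4965367 - 10000000 = -5034633 m

-5034633 m


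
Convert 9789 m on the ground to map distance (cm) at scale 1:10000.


map_cm = 9789 * 100 / 10000 = 97.89 cm

97.89 cm


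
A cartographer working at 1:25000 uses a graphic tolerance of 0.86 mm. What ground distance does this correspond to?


ground = 0.86 mm * 25000 / 1000 = 21.5 m

21.5 m


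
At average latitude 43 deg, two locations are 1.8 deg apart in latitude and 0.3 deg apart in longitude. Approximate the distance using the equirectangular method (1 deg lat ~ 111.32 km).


dlat_km = 1.8 * 111.32 = 200.376
dlon_km = 0.3 * 111.32 * cos(43) ≈ 24.424
dist = sqrt(200.376^2 + 24.424^2) ≈ 201.9 km

201.9 km


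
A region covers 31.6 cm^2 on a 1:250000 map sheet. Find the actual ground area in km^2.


ground_area = 31.6 * (250000/100)^2 = 197500000.0 m^2 = 197.5 km^2

197.5 km^2


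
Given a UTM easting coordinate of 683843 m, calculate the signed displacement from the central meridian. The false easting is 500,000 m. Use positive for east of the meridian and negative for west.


displacement = 683843 - 500000 = 183843 m

183843 m


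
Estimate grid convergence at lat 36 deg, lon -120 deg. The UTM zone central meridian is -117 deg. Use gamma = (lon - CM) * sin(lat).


gamma = (-120 - -117) * sin(36) = -3 * 0.587785 = -1.763 degrees

-1.763 degrees


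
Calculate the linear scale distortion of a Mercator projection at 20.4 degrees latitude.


SF = 1 / cos(20.4) = 1 / 0.937282 = 1.067

1.067


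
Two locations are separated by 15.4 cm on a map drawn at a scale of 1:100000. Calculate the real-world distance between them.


ground = 15.4 cm * 100000 / 100 = 15400.0 m = 15.4 km

15.4 km


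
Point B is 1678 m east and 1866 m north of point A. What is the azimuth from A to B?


az = atan2(1678, 1866) = 42.0 deg
adjusted to 0-360: 42.0 degrees

42.0 degrees
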